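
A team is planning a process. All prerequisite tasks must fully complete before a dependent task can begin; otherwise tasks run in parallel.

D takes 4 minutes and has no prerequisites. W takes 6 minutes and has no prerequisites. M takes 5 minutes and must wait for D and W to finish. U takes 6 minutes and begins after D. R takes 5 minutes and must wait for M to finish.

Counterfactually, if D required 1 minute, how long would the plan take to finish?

Critical path before the change: W→M→R = 6+5+5 = 16 giving 16 minutes.
D is off the critical path — its longest chain is 14 minutes, giving 2 of slack.
No other chain overtakes it, so the finish is 16 minutes.

16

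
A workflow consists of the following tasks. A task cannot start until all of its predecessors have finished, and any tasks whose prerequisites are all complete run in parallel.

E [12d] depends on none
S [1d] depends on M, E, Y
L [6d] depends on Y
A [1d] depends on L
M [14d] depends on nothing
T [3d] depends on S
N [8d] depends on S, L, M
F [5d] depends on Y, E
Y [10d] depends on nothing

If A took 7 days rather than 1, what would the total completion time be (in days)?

The binding path is Y→L→N = 10+6+8 = 24; finish at 24 days.
The longest path through A is only 17 days, so A has float 7.
No other chain overtakes it, so the finish is 24 days.

24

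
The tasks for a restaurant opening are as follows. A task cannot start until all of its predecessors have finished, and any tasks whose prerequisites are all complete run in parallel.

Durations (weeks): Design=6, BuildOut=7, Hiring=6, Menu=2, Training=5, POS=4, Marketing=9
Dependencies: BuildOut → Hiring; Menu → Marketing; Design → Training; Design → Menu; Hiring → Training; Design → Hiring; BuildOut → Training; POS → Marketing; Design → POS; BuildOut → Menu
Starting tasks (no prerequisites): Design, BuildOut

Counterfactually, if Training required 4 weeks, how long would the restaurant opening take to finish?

19

As given, the longest chain is Design→POS→Marketing = 6+4+9 = 19, so the finish is 19 weeks.
The longest path through Training is only 18 weeks, so Training has float 1.
That remains the longest chain; total 19 weeks.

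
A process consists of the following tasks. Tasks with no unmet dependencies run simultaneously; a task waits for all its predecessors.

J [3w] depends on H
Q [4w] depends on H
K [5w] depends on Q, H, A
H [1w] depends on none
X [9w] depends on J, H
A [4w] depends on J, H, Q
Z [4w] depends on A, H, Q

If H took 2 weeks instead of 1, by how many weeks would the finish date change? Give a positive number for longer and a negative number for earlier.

The binding path is H→Q→A→K = 1+4+4+5 = 14; finish at 14 weeks.
Since H is critical, the +1 change carries straight to that chain (now 15 weeks).
The critical path is still H→Q→A→K; finish is now 15 weeks.
Change in finish: 15 − 14 = +1 weeks.

1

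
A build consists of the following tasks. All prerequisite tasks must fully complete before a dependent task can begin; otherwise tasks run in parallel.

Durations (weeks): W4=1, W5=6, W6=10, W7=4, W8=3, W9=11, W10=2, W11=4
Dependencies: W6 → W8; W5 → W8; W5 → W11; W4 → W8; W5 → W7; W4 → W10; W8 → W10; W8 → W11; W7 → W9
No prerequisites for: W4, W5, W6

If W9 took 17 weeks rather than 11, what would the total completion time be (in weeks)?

Critical path before the change: W5→W7→W9 = 6+4+11 = 21 giving 21 weeks.
W9 lies on that path, so at 17 weeks the path becomes 27 weeks.
The critical path is still W5→W7→W9; finish is now 27 weeks.

27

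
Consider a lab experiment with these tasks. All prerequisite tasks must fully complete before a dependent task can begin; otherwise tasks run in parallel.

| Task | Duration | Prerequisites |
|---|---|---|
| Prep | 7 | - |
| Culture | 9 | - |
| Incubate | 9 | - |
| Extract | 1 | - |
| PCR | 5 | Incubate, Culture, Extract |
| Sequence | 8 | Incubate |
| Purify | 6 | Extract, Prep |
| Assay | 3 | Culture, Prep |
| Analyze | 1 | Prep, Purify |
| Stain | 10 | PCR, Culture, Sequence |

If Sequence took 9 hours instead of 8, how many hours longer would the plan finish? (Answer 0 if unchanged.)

Baseline: Incubate→Sequence→Stain = 9+8+10 = 27 → 27 hours.
Sequence lies on that path, so at 9 hours the path becomes 28 hours.
That remains the longest chain; total 28 hours.
Change in finish: 28 − 27 = +1 hours.

1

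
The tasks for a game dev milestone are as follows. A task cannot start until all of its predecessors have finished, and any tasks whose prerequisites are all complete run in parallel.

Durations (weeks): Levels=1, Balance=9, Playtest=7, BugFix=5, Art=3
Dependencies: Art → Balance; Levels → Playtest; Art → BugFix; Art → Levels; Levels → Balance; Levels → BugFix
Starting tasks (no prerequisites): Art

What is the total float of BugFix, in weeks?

4

Critical path: Art→Levels→Balance = 3+1+9 = 13, so the finish is 13 weeks.
BugFix finishes as early as 9 and must finish by 13.
Slack of BugFix = 8 − 4 = 4 weeks.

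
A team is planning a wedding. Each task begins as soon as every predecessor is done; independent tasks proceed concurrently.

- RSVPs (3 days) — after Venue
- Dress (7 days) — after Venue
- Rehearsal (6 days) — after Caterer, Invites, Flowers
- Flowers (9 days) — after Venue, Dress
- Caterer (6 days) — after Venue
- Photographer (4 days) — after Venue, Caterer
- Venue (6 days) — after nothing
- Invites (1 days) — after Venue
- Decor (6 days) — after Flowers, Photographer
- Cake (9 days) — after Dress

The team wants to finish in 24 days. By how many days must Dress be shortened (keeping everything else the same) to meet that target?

4

Current finish: 28 days; target: 24.
Dress is on every critical path, so each day cut from Dress cuts the finish by one (this holds down to a finish of 22).
Need 28 − 24 = 4 days off Dress → Dress becomes 3 days, finish becomes 24.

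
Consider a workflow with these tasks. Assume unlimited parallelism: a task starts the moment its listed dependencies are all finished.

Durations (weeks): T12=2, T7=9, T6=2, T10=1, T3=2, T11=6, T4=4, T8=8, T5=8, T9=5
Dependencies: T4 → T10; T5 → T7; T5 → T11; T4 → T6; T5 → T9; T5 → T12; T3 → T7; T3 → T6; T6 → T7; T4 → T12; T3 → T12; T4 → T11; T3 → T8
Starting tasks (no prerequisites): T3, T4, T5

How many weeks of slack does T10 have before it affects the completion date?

T5→T7 = 8+9 = 17 sets the makespan at 17 weeks.
Longest path through T10: 5 weeks (earliest finish 5, latest finish 17).
So T10 can slip 17 − 5 = 12 weeks.

12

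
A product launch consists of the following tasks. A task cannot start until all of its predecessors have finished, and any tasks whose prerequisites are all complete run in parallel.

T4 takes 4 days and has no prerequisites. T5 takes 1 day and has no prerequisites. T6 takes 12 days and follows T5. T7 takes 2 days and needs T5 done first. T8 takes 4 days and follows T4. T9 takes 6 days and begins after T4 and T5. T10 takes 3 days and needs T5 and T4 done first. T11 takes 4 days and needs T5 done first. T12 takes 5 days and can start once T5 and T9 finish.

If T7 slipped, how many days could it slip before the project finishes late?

T4→T9→T12 = 4+6+5 = 15 sets the makespan at 15 days.
Longest path through T7: 3 days (earliest finish 3, latest finish 15).
So T7 can slip 15 − 3 = 12 days.

12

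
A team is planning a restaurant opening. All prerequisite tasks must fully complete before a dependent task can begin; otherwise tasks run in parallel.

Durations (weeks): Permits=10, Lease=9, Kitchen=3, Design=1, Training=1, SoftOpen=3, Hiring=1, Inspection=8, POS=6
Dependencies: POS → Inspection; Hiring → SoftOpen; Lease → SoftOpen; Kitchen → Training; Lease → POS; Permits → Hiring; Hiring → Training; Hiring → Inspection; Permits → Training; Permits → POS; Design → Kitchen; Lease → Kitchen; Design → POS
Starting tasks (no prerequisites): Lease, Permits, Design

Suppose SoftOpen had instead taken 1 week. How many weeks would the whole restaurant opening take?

24

Actual critical path: Permits→POS→Inspection = 10+6+8 = 24 ⇒ 24 weeks.
The longest path through SoftOpen is only 14 weeks, so SoftOpen has float 10.
The critical path is still Permits→POS→Inspection; finish is now 24 weeks.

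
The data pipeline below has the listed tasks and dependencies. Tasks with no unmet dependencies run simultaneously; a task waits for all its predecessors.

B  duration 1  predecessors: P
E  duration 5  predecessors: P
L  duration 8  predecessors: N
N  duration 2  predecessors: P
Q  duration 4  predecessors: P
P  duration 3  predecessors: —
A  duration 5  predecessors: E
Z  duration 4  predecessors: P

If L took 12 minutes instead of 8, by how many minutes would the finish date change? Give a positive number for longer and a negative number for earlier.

4

Baseline: P→N→L = 3+2+8 = 13 → 13 minutes.
Since L is critical, the +4 change carries straight to that chain (now 17 minutes).
The critical path is still P→N→L; finish is now 17 minutes.
Change in finish: 17 − 13 = +4 minutes.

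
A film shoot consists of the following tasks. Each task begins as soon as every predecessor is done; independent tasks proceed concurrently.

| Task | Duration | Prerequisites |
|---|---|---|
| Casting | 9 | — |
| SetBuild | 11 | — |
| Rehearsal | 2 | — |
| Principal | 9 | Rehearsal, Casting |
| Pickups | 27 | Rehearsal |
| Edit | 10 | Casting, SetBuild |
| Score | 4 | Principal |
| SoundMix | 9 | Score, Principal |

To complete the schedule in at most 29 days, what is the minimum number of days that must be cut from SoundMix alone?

Current finish: 31 days; target: 29.
SoundMix is on every critical path, so each day cut from SoundMix cuts the finish by one (this holds down to a finish of 29).
Need 31 − 29 = 2 days off SoundMix → SoundMix becomes 7 days, finish becomes 29.

2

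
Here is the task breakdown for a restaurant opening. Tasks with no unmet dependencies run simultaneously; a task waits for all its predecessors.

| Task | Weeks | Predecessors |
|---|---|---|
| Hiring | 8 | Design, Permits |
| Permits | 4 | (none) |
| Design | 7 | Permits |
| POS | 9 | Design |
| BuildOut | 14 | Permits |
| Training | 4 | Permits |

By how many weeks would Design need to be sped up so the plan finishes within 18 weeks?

2

Current finish: 20 weeks; target: 18.
Design is on every critical path, so each week cut from Design cuts the finish by one (this holds down to a finish of 18).
Need 20 − 18 = 2 weeks off Design → Design becomes 5 weeks, finish becomes 18.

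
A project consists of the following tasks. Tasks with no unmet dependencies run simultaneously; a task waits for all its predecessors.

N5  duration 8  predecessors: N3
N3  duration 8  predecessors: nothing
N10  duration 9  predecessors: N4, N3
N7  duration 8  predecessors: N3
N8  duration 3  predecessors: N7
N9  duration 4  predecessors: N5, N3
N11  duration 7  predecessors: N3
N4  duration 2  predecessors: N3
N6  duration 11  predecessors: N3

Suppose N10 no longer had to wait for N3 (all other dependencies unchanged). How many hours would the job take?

Original critical path: N3→N5→N9 = 8+8+4 = 20 ⇒ 20 hours.
Dropping N3→N10 doesn't change N10's earliest start (10); another predecessor still binds.
After: N3→N5→N9 = 8+8+4 = 20 → 20 hours.

20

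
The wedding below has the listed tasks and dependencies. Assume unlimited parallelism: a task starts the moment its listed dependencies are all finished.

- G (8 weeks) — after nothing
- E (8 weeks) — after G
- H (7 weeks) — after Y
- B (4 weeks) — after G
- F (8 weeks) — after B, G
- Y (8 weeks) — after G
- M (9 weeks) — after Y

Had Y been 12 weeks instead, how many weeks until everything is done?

29

The binding path is G→Y→M = 8+8+9 = 25; finish at 25 weeks.
Since Y is critical, the +4 change carries straight to that chain (now 29 weeks).
No other chain overtakes it, so the finish is 29 weeks.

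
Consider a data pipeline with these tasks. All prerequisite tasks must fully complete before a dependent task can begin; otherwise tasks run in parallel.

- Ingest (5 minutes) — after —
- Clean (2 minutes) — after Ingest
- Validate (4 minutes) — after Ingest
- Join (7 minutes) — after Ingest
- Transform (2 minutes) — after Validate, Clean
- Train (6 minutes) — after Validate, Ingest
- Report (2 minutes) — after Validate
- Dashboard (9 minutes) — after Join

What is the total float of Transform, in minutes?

10

The longest chain is Ingest→Join→Dashboard = 5+7+9 = 21; overall finish 21 minutes.
Longest path through Transform: 11 minutes (earliest finish 11, latest finish 21).
Float = 21 − 11 = 10.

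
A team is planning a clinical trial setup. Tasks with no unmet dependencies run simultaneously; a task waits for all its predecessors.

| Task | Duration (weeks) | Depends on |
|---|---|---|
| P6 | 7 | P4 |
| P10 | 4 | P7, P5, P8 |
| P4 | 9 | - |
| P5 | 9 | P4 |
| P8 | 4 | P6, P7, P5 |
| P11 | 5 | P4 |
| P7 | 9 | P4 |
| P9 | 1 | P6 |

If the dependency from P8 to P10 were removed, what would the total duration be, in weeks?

22

Before: longest chain P4→P5→P8→P10 = 9+9+4+4 = 26, finish 26.
Without P8→P10, P10's earliest start moves from 22 to 18.
After: P4→P5→P8 = 9+9+4 = 22 → 22 weeks.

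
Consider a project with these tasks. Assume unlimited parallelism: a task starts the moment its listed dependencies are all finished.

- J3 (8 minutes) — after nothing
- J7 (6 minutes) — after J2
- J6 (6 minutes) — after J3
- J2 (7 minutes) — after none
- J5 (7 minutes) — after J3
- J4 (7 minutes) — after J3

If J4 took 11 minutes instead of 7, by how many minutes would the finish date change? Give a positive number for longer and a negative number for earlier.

4

Baseline: J3→J4 = 8+7 = 15 → 15 minutes.
Since J4 is critical, the +4 change carries straight to that chain (now 19 minutes).
The critical path is still J3→J4; finish is now 19 minutes.
Change in finish: 19 − 15 = +4 minutes.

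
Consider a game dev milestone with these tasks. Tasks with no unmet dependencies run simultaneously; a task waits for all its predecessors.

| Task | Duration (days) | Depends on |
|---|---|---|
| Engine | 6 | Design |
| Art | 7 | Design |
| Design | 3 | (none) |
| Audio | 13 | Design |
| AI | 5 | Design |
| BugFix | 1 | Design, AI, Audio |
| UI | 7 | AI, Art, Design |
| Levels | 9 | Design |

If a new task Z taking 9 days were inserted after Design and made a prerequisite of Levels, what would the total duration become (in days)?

Originally the plan takes 17 days.
With Z inserted, Levels now waits for max(Design, Z).
New critical path: Design→Z→Levels = 3+9+9 = 21 ⇒ 21 days.

21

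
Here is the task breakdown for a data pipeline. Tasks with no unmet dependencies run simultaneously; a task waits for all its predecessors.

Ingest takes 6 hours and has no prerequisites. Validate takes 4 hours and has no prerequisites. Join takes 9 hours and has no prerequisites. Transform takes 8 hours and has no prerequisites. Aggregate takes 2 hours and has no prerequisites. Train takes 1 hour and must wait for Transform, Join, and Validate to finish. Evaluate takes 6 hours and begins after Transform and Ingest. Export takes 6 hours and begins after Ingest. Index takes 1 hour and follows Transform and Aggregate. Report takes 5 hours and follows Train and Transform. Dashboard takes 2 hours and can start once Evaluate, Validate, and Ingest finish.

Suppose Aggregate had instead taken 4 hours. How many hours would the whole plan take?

Baseline: Transform→Evaluate→Dashboard = 8+6+2 = 16 → 16 hours.
The longest path through Aggregate is only 3 hours, so Aggregate has float 13.
No other chain overtakes it, so the finish is 16 hours.

16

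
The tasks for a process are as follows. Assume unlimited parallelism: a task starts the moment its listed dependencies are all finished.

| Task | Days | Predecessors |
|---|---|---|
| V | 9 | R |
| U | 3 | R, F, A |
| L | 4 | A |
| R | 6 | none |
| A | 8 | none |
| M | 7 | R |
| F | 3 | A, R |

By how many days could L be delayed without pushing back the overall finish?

R→V = 6+9 = 15 sets the makespan at 15 days.
L finishes as early as 12 and must finish by 15.
Float = 15 − 12 = 3.

3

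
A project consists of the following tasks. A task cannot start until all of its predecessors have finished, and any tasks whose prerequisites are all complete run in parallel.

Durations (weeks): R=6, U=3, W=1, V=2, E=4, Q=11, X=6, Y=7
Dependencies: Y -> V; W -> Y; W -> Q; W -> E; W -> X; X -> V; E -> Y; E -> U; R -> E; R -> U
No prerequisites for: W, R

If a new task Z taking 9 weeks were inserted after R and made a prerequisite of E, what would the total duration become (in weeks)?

Originally the schedule takes 19 weeks.
With Z inserted, E now waits for max(R, W, Z).
New critical path: R→Z→E→Y→V = 6+9+4+7+2 = 28 ⇒ 28 weeks.

28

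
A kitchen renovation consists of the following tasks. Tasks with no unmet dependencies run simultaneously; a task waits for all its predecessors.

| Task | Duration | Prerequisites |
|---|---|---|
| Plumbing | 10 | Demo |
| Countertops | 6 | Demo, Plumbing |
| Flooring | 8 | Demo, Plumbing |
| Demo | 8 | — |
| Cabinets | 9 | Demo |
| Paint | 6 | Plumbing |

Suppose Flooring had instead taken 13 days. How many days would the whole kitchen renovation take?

31

The binding path is Demo→Plumbing→Flooring = 8+10+8 = 26; finish at 26 days.
Flooring is on the critical path; changing it to 13 makes that path 31 days.
The critical path is still Demo→Plumbing→Flooring; finish is now 31 days.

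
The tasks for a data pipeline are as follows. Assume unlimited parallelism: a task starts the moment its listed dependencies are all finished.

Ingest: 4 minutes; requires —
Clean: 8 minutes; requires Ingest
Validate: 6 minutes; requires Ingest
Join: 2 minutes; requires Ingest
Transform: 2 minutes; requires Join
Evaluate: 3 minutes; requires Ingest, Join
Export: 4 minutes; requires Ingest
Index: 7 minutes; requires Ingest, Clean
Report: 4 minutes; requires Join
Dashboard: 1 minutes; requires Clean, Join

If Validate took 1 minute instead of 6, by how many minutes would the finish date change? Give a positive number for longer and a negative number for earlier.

0

Baseline: Ingest→Clean→Index = 4+8+7 = 19 → 19 minutes.
Validate has 9 minutes of float (longest path through it is 10).
That remains the longest chain; total 19 minutes.
Change in finish: 19 − 19 = +0 minutes.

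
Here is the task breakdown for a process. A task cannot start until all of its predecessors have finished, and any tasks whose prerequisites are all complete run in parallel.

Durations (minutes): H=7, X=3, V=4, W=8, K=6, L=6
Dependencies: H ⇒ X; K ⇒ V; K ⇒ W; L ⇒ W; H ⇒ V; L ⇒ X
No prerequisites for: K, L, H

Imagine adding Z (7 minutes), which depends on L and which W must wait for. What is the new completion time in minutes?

21

Originally the project takes 14 minutes.
With Z inserted, W now waits for max(L, K, Z).
New critical path: L→Z→W = 6+7+8 = 21 ⇒ 21 minutes.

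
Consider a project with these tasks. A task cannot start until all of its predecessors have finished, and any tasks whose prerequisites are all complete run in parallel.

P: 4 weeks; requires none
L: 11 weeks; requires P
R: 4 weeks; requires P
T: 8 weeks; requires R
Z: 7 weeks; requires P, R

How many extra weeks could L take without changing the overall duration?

The longest chain is P→R→T = 4+4+8 = 16; overall finish 16 weeks.
Longest path through L: 15 weeks (earliest finish 15, latest finish 16).
So L can slip 16 − 15 = 1 week.

1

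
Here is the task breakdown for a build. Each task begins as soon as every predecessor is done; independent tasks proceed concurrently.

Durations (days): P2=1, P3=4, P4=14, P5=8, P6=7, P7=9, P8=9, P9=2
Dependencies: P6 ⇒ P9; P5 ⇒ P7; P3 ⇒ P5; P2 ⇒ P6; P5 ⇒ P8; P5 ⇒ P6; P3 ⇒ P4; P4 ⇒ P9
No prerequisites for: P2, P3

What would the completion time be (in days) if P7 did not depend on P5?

Original critical path: P3→P5→P6→P9 = 4+8+7+2 = 21 ⇒ 21 days.
Without P5→P7, P7's earliest start moves from 12 to 0.
New critical path: P3→P5→P6→P9 = 4+8+7+2 = 21 ⇒ 21 days.

21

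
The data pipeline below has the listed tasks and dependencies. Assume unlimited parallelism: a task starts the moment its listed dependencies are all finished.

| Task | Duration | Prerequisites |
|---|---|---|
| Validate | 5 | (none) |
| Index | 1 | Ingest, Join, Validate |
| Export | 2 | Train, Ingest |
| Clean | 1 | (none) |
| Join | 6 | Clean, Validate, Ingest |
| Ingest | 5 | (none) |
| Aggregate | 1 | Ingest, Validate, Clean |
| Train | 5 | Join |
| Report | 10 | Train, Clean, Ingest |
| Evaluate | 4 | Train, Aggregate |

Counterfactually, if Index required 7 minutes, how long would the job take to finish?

26

Baseline: Ingest→Join→Train→Report = 5+6+5+10 = 26 → 26 minutes.
Index has 14 minutes of float (longest path through it is 12).
The critical path is still Ingest→Join→Train→Report; finish is now 26 minutes.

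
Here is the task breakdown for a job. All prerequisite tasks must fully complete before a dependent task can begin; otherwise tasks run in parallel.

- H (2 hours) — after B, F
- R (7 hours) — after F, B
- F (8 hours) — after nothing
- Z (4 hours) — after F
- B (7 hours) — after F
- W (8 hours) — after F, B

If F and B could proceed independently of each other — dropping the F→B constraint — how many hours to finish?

Original critical path: F→B→W = 8+7+8 = 23 ⇒ 23 hours.
Without F→B, B's earliest start moves from 8 to 0.
After: F→W = 8+8 = 16 → 16 hours.

16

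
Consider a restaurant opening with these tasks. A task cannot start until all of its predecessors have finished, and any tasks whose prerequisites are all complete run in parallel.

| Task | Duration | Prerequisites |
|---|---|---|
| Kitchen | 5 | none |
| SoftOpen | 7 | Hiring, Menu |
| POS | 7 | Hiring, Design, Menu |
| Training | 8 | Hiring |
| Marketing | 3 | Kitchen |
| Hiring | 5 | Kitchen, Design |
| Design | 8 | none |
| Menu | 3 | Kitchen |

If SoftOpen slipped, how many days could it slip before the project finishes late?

1

Critical path: Design→Hiring→Training = 8+5+8 = 21, so the finish is 21 days.
The longest chain containing SoftOpen totals 20 days.
So SoftOpen can slip 21 − 20 = 1 day.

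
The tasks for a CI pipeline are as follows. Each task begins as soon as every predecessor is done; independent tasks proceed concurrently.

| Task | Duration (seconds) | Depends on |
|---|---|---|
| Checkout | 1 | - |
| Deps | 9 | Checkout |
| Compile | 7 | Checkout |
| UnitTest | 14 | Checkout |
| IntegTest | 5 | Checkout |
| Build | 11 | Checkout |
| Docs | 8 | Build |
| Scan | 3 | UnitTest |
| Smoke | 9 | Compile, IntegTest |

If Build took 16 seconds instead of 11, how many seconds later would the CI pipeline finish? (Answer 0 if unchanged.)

5

Critical path before the change: Checkout→Build→Docs = 1+11+8 = 20 giving 20 seconds.
Build is on the critical path; changing it to 16 makes that path 25 seconds.
No other chain overtakes it, so the finish is 25 seconds.
Change in finish: 25 − 20 = +5 seconds.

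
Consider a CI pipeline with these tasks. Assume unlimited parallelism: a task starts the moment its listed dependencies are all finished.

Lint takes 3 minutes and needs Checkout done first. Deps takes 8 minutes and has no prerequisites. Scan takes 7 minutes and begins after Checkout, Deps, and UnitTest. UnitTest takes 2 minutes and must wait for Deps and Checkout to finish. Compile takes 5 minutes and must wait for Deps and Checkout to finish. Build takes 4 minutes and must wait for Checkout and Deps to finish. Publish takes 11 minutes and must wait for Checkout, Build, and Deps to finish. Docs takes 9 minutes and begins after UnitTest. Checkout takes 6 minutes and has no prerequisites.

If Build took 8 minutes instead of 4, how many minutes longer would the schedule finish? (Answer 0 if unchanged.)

Critical path before the change: Deps→Build→Publish = 8+4+11 = 23 giving 23 minutes.
Build is on the critical path; changing it to 8 makes that path 27 minutes.
That remains the longest chain; total 27 minutes.
Change in finish: 27 − 23 = +4 minutes.

4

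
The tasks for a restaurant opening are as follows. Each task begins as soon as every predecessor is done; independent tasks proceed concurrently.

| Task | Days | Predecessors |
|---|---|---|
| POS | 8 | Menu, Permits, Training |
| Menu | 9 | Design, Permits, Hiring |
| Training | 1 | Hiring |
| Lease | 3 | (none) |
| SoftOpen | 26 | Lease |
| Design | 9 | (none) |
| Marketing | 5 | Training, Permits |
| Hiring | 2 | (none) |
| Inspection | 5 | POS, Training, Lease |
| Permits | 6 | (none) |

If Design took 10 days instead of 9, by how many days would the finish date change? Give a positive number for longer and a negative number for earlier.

1

The binding path is Design→Menu→POS→Inspection = 9+9+8+5 = 31; finish at 31 days.
Design lies on that path, so at 10 days the path becomes 32 days.
The critical path is still Design→Menu→POS→Inspection; finish is now 32 days.
Change in finish: 32 − 31 = +1 days.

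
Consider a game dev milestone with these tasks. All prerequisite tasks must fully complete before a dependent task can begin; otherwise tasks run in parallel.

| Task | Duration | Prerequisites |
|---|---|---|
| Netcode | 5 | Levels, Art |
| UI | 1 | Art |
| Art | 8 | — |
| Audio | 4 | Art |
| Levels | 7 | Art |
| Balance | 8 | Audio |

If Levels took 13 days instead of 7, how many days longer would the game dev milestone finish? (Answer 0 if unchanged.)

6

The binding path is Art→Levels→Netcode = 8+7+5 = 20; finish at 20 days.
Levels is on the critical path; changing it to 13 makes that path 26 days.
The critical path is still Art→Levels→Netcode; finish is now 26 days.
Change in finish: 26 − 20 = +6 days.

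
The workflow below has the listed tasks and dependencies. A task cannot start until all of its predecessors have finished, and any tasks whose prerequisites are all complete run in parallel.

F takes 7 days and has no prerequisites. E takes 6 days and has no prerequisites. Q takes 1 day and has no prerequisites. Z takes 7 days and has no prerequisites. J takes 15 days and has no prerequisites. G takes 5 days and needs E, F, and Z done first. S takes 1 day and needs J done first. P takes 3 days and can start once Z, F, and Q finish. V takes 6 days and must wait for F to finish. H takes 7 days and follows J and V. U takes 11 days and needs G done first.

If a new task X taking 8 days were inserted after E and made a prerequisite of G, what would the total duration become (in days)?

30

Originally the project takes 23 days.
With X inserted, G now waits for max(E, F, Z, X).
New critical path: E→X→G→U = 6+8+5+11 = 30 ⇒ 30 days.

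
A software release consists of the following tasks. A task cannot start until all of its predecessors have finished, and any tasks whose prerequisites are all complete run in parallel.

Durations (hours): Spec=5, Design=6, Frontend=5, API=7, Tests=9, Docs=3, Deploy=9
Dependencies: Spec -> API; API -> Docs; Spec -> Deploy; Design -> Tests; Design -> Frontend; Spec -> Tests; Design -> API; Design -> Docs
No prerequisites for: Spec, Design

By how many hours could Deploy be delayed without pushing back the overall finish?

The longest chain is Design→API→Docs = 6+7+3 = 16; overall finish 16 hours.
The longest chain containing Deploy totals 14 hours.
So Deploy can slip 16 − 14 = 2 hours.

2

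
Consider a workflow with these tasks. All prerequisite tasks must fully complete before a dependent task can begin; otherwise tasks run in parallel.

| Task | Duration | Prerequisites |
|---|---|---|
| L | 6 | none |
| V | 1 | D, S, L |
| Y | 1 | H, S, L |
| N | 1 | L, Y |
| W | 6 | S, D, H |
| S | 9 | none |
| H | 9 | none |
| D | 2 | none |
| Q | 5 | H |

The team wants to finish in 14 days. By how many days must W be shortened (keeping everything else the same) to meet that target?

1

Current finish: 15 days; target: 14.
W is on every critical path, so each day cut from W cuts the finish by one (this holds down to a finish of 14).
Need 15 − 14 = 1 day off W → W becomes 5 days, finish becomes 14.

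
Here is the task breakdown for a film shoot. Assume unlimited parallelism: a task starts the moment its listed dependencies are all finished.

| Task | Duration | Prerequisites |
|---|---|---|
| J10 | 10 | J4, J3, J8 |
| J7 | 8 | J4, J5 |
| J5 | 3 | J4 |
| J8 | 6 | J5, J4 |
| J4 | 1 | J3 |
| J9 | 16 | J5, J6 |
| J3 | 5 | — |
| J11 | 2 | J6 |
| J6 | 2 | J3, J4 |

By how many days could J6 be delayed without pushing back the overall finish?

1

J3→J4→J5→J8→J10 = 5+1+3+6+10 = 25 sets the makespan at 25 days.
J6 finishes as early as 8 and must finish by 9.
Slack of J6 = 7 − 6 = 1 day.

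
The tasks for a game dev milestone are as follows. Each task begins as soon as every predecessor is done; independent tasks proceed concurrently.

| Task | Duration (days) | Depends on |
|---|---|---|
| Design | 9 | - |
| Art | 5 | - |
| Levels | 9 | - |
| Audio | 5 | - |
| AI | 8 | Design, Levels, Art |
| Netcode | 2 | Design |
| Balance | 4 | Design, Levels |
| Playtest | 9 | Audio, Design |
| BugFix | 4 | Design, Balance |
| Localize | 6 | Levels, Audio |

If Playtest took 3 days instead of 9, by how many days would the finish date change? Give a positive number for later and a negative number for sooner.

Actual critical path: Design→Playtest = 9+9 = 18 ⇒ 18 days.
Playtest is on the critical path; changing it to 3 makes that path 12 days.
New critical path: Design→AI = 9+8 = 17 ⇒ 17 days.
Change in finish: 17 − 18 = -1 days.

-1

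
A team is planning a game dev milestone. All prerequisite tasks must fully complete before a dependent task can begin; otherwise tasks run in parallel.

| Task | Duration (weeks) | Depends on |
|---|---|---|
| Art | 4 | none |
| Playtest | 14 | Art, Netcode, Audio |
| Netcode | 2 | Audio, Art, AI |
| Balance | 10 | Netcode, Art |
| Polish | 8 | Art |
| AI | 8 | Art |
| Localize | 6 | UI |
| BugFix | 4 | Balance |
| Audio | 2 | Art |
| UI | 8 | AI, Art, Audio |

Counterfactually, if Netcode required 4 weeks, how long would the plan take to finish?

30

Actual critical path: Art→AI→Netcode→Balance→BugFix = 4+8+2+10+4 = 28 ⇒ 28 weeks.
Since Netcode is critical, the +2 change carries straight to that chain (now 30 weeks).
The critical path is still Art→AI→Netcode→Balance→BugFix; finish is now 30 weeks.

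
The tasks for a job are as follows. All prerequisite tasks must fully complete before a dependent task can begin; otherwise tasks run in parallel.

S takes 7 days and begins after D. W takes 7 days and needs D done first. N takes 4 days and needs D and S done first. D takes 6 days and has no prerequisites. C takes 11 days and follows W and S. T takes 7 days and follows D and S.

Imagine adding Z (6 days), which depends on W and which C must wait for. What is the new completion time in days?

30

Originally the job takes 24 days.
With Z inserted, C now waits for max(W, S, Z).
New critical path: D→W→Z→C = 6+7+6+11 = 30 ⇒ 30 days.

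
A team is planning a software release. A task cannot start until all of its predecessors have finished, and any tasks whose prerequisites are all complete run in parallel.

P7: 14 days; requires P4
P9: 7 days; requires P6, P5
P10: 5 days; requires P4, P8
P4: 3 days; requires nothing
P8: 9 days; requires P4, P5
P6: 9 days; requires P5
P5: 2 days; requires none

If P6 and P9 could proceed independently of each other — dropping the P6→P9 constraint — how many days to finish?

17

With the dependency in place, P5→P6→P9 = 2+9+7 = 18 sets the finish at 18 days.
Without P6→P9, P9's earliest start moves from 11 to 2.
The longest chain is now P4→P7 = 3+14 = 17, so the plan takes 17 days.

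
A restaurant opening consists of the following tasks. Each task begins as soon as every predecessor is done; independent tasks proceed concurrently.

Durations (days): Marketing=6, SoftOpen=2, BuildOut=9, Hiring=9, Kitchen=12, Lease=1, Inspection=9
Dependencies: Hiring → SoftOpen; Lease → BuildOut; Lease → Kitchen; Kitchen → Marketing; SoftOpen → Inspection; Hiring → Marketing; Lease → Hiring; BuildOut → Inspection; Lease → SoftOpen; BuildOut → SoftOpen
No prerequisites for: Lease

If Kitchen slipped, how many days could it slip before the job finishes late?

2

Lease→BuildOut→SoftOpen→Inspection = 1+9+2+9 = 21 sets the makespan at 21 days.
The longest chain containing Kitchen totals 19 days.
Float = 21 − 19 = 2.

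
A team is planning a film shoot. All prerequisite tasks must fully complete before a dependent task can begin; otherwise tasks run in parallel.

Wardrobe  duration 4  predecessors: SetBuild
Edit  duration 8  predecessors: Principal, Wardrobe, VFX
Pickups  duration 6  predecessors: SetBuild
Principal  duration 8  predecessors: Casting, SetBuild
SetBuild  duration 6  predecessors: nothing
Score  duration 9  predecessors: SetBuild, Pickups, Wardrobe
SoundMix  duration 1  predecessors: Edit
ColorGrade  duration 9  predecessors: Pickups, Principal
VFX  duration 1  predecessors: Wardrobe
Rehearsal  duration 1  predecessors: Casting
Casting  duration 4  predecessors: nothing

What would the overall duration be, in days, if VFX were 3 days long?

23

Critical path before the change: SetBuild→Principal→Edit→SoundMix = 6+8+8+1 = 23 giving 23 days.
VFX has 3 days of float (longest path through it is 20).
That remains the longest chain; total 23 days.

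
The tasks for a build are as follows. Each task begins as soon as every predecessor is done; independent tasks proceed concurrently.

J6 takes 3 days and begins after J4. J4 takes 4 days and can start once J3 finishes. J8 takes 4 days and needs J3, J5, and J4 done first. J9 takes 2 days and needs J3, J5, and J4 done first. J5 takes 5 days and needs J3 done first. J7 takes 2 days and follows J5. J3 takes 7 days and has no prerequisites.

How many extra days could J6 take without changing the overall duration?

2

Critical path: J3→J5→J8 = 7+5+4 = 16, so the finish is 16 days.
Longest path through J6: 14 days (earliest finish 14, latest finish 16).
Slack of J6 = 13 − 11 = 2 days.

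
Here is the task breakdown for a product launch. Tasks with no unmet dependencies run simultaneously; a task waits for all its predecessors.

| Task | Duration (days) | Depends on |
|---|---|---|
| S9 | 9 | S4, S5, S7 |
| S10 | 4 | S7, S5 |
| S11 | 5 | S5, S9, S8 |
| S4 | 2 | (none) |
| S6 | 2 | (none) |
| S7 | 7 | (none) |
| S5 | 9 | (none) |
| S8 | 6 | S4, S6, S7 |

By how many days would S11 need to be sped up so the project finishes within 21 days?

2

Current finish: 23 days; target: 21.
S11 is on every critical path, so each day cut from S11 cuts the finish by one (this holds down to a finish of 19).
Need 23 − 21 = 2 days off S11 → S11 becomes 3 days, finish becomes 21.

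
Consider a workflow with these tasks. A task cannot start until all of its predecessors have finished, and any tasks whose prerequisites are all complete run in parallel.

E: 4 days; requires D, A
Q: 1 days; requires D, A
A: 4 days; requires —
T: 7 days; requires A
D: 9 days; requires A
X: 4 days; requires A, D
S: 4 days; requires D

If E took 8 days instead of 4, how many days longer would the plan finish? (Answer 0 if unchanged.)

As given, the longest chain is A→D→E = 4+9+4 = 17, so the finish is 17 days.
E lies on that path, so at 8 days the path becomes 21 days.
The critical path is still A→D→E; finish is now 21 days.
Change in finish: 21 − 17 = +4 days.

4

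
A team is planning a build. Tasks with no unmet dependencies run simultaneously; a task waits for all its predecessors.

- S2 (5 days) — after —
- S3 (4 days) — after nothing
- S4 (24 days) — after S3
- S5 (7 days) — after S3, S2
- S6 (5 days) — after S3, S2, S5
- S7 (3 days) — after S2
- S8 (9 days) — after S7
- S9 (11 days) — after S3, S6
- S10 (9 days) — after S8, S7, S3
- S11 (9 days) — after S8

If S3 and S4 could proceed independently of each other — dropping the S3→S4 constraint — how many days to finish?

Before: longest chain S2→S5→S6→S9 = 5+7+5+11 = 28, finish 28.
Without S3→S4, S4's earliest start moves from 4 to 0.
The longest chain is now S2→S5→S6→S9 = 5+7+5+11 = 28, so the schedule takes 28 days.

28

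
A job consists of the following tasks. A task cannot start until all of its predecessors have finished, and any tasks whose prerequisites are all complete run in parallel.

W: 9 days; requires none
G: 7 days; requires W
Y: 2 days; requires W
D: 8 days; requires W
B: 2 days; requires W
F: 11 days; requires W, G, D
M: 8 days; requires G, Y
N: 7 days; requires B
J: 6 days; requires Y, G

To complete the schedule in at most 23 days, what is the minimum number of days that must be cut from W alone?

Current finish: 28 days; target: 23.
W is on every critical path, so each day cut from W cuts the finish by one (this holds down to a finish of 20).
Need 28 − 23 = 5 days off W → W becomes 4 days, finish becomes 23.

5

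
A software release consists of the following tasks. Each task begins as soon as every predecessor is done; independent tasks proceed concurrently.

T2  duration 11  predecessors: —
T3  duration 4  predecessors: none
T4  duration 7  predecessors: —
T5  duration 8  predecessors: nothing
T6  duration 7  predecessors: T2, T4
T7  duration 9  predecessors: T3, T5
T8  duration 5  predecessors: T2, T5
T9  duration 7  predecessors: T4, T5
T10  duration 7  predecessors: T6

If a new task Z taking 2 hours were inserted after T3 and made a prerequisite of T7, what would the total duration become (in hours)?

Originally the plan takes 25 hours.
With Z inserted, T7 now waits for max(T3, T5, Z).
New critical path: T2→T6→T10 = 11+7+7 = 25 ⇒ 25 hours.

25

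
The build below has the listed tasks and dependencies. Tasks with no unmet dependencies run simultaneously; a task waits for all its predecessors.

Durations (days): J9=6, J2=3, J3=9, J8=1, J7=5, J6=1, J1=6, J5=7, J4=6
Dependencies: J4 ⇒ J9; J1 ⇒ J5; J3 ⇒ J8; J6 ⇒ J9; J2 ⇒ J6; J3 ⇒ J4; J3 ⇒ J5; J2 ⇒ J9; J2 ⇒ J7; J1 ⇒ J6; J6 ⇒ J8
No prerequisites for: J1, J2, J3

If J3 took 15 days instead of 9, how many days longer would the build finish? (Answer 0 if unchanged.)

Actual critical path: J3→J4→J9 = 9+6+6 = 21 ⇒ 21 days.
J3 is on the critical path; changing it to 15 makes that path 27 days.
That remains the longest chain; total 27 days.
Change in finish: 27 − 21 = +6 days.

6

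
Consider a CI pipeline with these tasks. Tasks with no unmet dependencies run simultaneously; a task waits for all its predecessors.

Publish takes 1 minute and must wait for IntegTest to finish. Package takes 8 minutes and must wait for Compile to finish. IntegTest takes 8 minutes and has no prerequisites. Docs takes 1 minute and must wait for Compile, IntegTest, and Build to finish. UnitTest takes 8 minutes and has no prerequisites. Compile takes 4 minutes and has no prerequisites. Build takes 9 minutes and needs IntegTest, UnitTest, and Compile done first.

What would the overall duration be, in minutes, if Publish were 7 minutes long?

18

As given, the longest chain is UnitTest→Build→Docs = 8+9+1 = 18, so the finish is 18 minutes.
Publish is off the critical path — its longest chain is 9 minutes, giving 9 of slack.
That remains the longest chain; total 18 minutes.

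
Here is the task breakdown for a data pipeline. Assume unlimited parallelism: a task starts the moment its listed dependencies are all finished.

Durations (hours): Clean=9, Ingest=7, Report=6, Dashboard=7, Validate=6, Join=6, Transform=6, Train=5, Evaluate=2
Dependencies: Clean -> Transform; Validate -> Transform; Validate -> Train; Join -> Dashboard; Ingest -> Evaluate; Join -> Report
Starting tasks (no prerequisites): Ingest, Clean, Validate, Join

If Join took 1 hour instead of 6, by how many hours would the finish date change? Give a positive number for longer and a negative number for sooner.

Critical path before the change: Clean→Transform = 9+6 = 15 giving 15 hours.
Join is off the critical path — its longest chain is 13 hours, giving 2 of slack.
No other chain overtakes it, so the finish is 15 hours.
Change in finish: 15 − 15 = +0 hours.

0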